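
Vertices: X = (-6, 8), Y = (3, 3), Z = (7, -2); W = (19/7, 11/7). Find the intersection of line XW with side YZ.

Barycentric coordinates of W with respect to XYZ: (2/7, 1/7, 4/7).
On side YZ the X-coordinate is zero; dropping W's X-weight 2/7 and renormalizing the remaining 1/7 : 4/7 gives weights 1/5, 4/5 on Y, Z.
V = (1/5)·(3, 3) + (4/5)·(7, -2) = (31/5, -1).

(31/5, -1)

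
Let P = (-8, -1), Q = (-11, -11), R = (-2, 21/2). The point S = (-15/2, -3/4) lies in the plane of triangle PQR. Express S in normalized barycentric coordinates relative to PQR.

(2/3, 1/6, 1/6)

Signed area of the reference triangle: [PQR] = ½·((-8)·(-11−(21/2)) + (-11)·(21/2−(-1)) + (-2)·(-1−(-11))) = ½·(172 − 253/2 − 20) = 51/4.
[SQR] = ½·((-15/2)·(-11−(21/2)) + (-11)·(21/2−(-3/4)) + (-2)·(-3/4−(-11))) = ½·(645/4 − 495/4 − 41/2) = 17/2, so the P-coordinate is (17/2)/(51/4) = 2/3.
[PSR] = ½·((-8)·(-3/4−(21/2)) + (-15/2)·(21/2−(-1)) + (-2)·(-1−(-3/4))) = ½·(90 − 345/4 + 1/2) = 17/8, so the Q-coordinate is 1/6.
[PQS] = ½·((-8)·(-11−(-3/4)) + (-11)·(-3/4−(-1)) + (-15/2)·(-1−(-11))) = ½·(82 − 11/4 − 75) = 17/8, so the R-coordinate is 1/6.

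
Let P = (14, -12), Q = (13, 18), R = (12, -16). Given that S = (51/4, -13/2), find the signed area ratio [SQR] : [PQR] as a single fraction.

1/4

[PQR] = ½·(14·(18−(-16)) + 13·(-16−(-12)) + 12·(-12−18)) = ½·(476 − 52 − 360) = 32.
[SQR] = ½·((51/4)·(18−(-16)) + 13·(-16−(-13/2)) + 12·(-13/2−18)) = ½·(867/2 − 247/2 − 294) = 8, so the ratio is 8/32 = 1/4.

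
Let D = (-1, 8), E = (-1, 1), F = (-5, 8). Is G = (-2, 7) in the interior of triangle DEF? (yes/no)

Barycentric coordinates of G: (17/28, 1/7, 1/4).
The three coordinates are positive, positive, positive; a point is interior exactly when all three are positive.

yes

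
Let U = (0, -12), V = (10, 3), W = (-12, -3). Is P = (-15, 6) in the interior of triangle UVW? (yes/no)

no

Barycentric coordinates of P: (-4/5, 3/10, 3/2).
The three coordinates are negative, positive, positive; a point is interior exactly when all three are positive.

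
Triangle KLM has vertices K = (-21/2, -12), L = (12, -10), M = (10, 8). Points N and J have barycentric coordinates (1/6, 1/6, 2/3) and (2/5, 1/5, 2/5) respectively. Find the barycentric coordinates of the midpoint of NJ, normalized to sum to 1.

Since both coordinate triples sum to 1, the midpoint's barycentrics are the componentwise average.
(1/6+2/5)/2 = 17/60; similarly 11/60 and 8/15.

(17/60, 11/60, 8/15)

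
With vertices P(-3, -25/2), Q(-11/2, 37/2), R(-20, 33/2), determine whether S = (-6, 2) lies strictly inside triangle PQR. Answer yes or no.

yes

Barycentric coordinates of S: (953/1818, 319/909, 227/1818).
The three coordinates are positive, positive, positive; a point is interior exactly when all three are positive.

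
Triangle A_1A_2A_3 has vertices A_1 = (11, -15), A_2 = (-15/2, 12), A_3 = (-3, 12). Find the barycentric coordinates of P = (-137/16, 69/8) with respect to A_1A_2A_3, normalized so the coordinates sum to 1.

Signed area of the reference triangle: [A_1A_2A_3] = ½·(11·(12−12) + (-15/2)·(12−(-15)) + (-3)·(-15−12)) = ½·(0 − 405/2 + 81) = -243/4.
[PA_2A_3] = ½·((-137/16)·(12−12) + (-15/2)·(12−(69/8)) + (-3)·(69/8−12)) = ½·(0 − 405/16 + 81/8) = -243/32, so the A_1-coordinate is (-243/32)/(-243/4) = 1/8.
[A_1PA_3] = ½·(11·(69/8−12) + (-137/16)·(12−(-15)) + (-3)·(-15−(69/8))) = ½·(-297/8 − 3699/16 + 567/8) = -3159/32, so the A_2-coordinate is 13/8.
[A_1A_2P] = ½·(11·(12−(69/8)) + (-15/2)·(69/8−(-15)) + (-137/16)·(-15−12)) = ½·(297/8 − 2835/16 + 3699/16) = 729/16, so the A_3-coordinate is -3/4.

(1/8, 13/8, -3/4)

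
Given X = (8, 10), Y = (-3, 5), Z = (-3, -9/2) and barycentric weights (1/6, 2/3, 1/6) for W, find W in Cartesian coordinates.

W = (1/6)·X + (2/3)·Y + (1/6)·Z.
x-coordinate: (1/6)·8 + (2/3)·(-3) + (1/6)·(-3) = -7/6.
y-coordinate: (1/6)·10 + (2/3)·5 + (1/6)·(-9/2) = 17/4.

(-7/6, 17/4)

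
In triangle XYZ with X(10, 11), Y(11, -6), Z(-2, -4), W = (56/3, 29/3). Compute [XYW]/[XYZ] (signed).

-2/3

[XYZ] = ½·(10·(-6−(-4)) + 11·(-4−11) + (-2)·(11−(-6))) = ½·(-20 − 165 − 34) = -219/2.
[XYW] = ½·(10·(-6−(29/3)) + 11·(29/3−11) + (56/3)·(11−(-6))) = ½·(-470/3 − 44/3 + 952/3) = 73, so the ratio is 73/(-219/2) = -2/3.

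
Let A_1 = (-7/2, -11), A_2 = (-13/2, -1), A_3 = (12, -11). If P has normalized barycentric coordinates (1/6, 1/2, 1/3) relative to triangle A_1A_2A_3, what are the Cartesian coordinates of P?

P = (1/6)·A_1 + (1/2)·A_2 + (1/3)·A_3.
x-coordinate: (1/6)·(-7/2) + (1/2)·(-13/2) + (1/3)·12 = 1/6.
y-coordinate: (1/6)·(-11) + (1/2)·(-1) + (1/3)·(-11) = -6.

(1/6, -6)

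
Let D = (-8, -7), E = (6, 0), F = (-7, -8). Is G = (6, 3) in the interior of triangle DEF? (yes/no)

Barycentric coordinates of G: (13/7, 8/7, -2).
The three coordinates are positive, positive, negative; a point is interior exactly when all three are positive.

no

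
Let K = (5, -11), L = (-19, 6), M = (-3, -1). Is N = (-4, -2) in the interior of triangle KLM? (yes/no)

yes

Barycentric coordinates of N: (23/104, 9/52, 63/104).
The three coordinates are positive, positive, positive; a point is interior exactly when all three are positive.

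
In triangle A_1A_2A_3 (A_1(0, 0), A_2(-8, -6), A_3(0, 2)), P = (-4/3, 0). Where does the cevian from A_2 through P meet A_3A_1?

(0, 6/5)

Barycentric coordinates of P with respect to A_1A_2A_3: (1/3, 1/6, 1/2).
On side A_3A_1 the A_2-coordinate is zero; dropping P's A_2-weight 1/6 and renormalizing the remaining 1/2 : 1/3 gives weights 3/5, 2/5 on A_3, A_1.
Q = (3/5)·(0, 2) + (2/5)·(0, 0) = (0, 6/5).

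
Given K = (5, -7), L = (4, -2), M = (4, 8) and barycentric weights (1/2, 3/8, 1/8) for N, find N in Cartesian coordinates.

(9/2, -13/4)

N = (1/2)·K + (3/8)·L + (1/8)·M.
x-coordinate: (1/2)·5 + (3/8)·4 + (1/8)·4 = 9/2.
y-coordinate: (1/2)·(-7) + (3/8)·(-2) + (1/8)·8 = -13/4.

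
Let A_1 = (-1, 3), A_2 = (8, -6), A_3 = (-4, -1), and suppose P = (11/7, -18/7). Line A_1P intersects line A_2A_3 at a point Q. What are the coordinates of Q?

(2, -7/2)

Barycentric coordinates of P with respect to A_1A_2A_3: (1/7, 3/7, 3/7).
On side A_2A_3 the A_1-coordinate is zero; dropping P's A_1-weight 1/7 and renormalizing the remaining 3/7 : 3/7 gives weights 1/2, 1/2 on A_2, A_3.
Q = (1/2)·(8, -6) + (1/2)·(-4, -1) = (2, -7/2).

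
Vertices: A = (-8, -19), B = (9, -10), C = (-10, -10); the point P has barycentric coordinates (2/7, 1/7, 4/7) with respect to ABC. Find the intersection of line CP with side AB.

(-7/3, -16)

Line CP meets AB where the C-coordinate vanishes; zeroing P's C-weight and renormalizing leaves A, B-weights 2/7 : 1/7 → (2/3, 1/3).
So Q = (2/3)·A + (1/3)·B = (-7/3, -16).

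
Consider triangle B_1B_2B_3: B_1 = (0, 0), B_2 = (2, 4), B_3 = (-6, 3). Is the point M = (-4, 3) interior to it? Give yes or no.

yes

Barycentric coordinates of M: (1/15, 1/5, 11/15).
The three coordinates are positive, positive, positive; a point is interior exactly when all three are positive.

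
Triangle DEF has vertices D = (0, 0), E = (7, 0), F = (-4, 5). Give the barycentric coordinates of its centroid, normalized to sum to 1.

The centroid is the average of the vertices, so each weight is 1/3.

(1/3, 1/3, 1/3)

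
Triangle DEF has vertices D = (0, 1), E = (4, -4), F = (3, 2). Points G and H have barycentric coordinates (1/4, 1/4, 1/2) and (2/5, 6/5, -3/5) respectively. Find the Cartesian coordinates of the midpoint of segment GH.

Barycentric coordinates of the midpoint are the average: (13/40, 29/40, -1/20).
Converting: (13/40)·D + (29/40)·E + (-1/20)·F = (11/4, -107/40).

(11/4, -107/40)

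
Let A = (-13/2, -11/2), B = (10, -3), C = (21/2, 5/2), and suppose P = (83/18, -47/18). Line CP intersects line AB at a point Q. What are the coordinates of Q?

Barycentric coordinates of P with respect to ABC: (1/3, 4/9, 2/9).
On side AB the C-coordinate is zero; dropping P's C-weight 2/9 and renormalizing the remaining 1/3 : 4/9 gives weights 3/7, 4/7 on A, B.
Q = (3/7)·(-13/2, -11/2) + (4/7)·(10, -3) = (41/14, -57/14).

(41/14, -57/14)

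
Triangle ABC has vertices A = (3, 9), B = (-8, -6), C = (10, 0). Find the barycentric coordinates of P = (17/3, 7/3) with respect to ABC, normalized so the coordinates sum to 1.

Signed area of the reference triangle: [ABC] = ½·(3·(-6−0) + (-8)·(0−9) + 10·(9−(-6))) = ½·(-18 + 72 + 150) = 102.
[PBC] = ½·((17/3)·(-6−0) + (-8)·(0−(7/3)) + 10·(7/3−(-6))) = ½·(-34 + 56/3 + 250/3) = 34, so the A-coordinate is 34/102 = 1/3.
[APC] = ½·(3·(7/3−0) + (17/3)·(0−9) + 10·(9−(7/3))) = ½·(7 − 51 + 200/3) = 34/3, so the B-coordinate is 1/9.
[ABP] = ½·(3·(-6−(7/3)) + (-8)·(7/3−9) + (17/3)·(9−(-6))) = ½·(-25 + 160/3 + 85) = 170/3, so the C-coordinate is 5/9.

(1/3, 1/9, 5/9)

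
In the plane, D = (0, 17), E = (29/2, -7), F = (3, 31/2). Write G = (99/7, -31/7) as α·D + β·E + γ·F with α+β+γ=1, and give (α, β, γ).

Signed area of the reference triangle: [DEF] = ½·(0·(-7−(31/2)) + (29/2)·(31/2−17) + 3·(17−(-7))) = ½·(0 − 87/4 + 72) = 201/8.
[GEF] = ½·((99/7)·(-7−(31/2)) + (29/2)·(31/2−(-31/7)) + 3·(-31/7−(-7))) = ½·(-4455/14 + 8091/28 + 54/7) = -603/56, so the D-coordinate is (-603/56)/(201/8) = -3/7.
[DGF] = ½·(0·(-31/7−(31/2)) + (99/7)·(31/2−17) + 3·(17−(-31/7))) = ½·(0 − 297/14 + 450/7) = 603/28, so the E-coordinate is 6/7.
[DEG] = ½·(0·(-7−(-31/7)) + (29/2)·(-31/7−17) + (99/7)·(17−(-7))) = ½·(0 − 2175/7 + 2376/7) = 201/14, so the F-coordinate is 4/7.

(-3/7, 6/7, 4/7)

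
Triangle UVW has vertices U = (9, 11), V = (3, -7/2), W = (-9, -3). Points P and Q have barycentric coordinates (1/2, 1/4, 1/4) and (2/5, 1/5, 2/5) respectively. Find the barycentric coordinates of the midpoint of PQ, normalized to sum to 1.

(9/20, 9/40, 13/40)

Since both coordinate triples sum to 1, the midpoint's barycentrics are the componentwise average.
(1/2+2/5)/2 = 9/20; similarly 9/40 and 13/40.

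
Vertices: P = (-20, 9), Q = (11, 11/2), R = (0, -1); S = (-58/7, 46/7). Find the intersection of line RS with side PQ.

(-29/3, 47/6)

Barycentric coordinates of S with respect to PQR: (4/7, 2/7, 1/7).
On side PQ the R-coordinate is zero; dropping S's R-weight 1/7 and renormalizing the remaining 4/7 : 2/7 gives weights 2/3, 1/3 on P, Q.
T = (2/3)·(-20, 9) + (1/3)·(11, 11/2) = (-29/3, 47/6).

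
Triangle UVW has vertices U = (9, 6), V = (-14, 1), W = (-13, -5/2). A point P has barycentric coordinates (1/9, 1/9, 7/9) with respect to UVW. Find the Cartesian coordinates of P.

(-32/3, -7/6)

P = (1/9)·U + (1/9)·V + (7/9)·W.
x-coordinate: (1/9)·9 + (1/9)·(-14) + (7/9)·(-13) = -32/3.
y-coordinate: (1/9)·6 + (1/9)·1 + (7/9)·(-5/2) = -7/6.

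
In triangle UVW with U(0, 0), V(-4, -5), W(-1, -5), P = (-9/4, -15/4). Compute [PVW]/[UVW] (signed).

[UVW] = ½·(0·(-5−(-5)) + (-4)·(-5−0) + (-1)·(0−(-5))) = ½·(0 + 20 − 5) = 15/2.
[PVW] = ½·((-9/4)·(-5−(-5)) + (-4)·(-5−(-15/4)) + (-1)·(-15/4−(-5))) = ½·(0 + 5 − 5/4) = 15/8, so the ratio is (15/8)/(15/2) = 1/4.

1/4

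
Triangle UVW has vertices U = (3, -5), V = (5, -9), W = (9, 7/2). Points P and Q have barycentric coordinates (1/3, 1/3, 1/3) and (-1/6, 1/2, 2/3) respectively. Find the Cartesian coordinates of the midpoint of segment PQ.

(41/6, -29/12)

Barycentric coordinates of the midpoint are the average: (1/12, 5/12, 1/2).
Converting: (1/12)·U + (5/12)·V + (1/2)·W = (41/6, -29/12).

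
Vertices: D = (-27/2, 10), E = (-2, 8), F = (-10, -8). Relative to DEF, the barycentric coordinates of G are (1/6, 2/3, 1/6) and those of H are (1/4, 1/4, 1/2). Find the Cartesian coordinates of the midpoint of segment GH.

(-113/16, 37/12)

Barycentric coordinates of the midpoint are the average: (5/24, 11/24, 1/3).
Converting: (5/24)·D + (11/24)·E + (1/3)·F = (-113/16, 37/12).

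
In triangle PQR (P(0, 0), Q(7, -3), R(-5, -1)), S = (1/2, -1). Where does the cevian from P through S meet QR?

Barycentric coordinates of S with respect to PQR: (1/2, 1/4, 1/4).
On side QR the P-coordinate is zero; dropping S's P-weight 1/2 and renormalizing the remaining 1/4 : 1/4 gives weights 1/2, 1/2 on Q, R.
T = (1/2)·(7, -3) + (1/2)·(-5, -1) = (1, -2).

(1, -2)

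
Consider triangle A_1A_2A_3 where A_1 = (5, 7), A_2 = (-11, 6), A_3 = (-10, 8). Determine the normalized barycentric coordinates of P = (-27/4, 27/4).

Signed area of the reference triangle: [A_1A_2A_3] = ½·(5·(6−8) + (-11)·(8−7) + (-10)·(7−6)) = ½·(-10 − 11 − 10) = -31/2.
[PA_2A_3] = ½·((-27/4)·(6−8) + (-11)·(8−(27/4)) + (-10)·(27/4−6)) = ½·(27/2 − 55/4 − 15/2) = -31/8, so the A_1-coordinate is (-31/8)/(-31/2) = 1/4.
[A_1PA_3] = ½·(5·(27/4−8) + (-27/4)·(8−7) + (-10)·(7−(27/4))) = ½·(-25/4 − 27/4 − 5/2) = -31/4, so the A_2-coordinate is 1/2.
[A_1A_2P] = ½·(5·(6−(27/4)) + (-11)·(27/4−7) + (-27/4)·(7−6)) = ½·(-15/4 + 11/4 − 27/4) = -31/8, so the A_3-coordinate is 1/4.

(1/4, 1/2, 1/4)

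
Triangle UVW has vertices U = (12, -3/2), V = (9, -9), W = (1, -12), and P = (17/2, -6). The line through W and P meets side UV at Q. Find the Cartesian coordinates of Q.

Barycentric coordinates of P with respect to UVW: (1/2, 1/4, 1/4).
On side UV the W-coordinate is zero; dropping P's W-weight 1/4 and renormalizing the remaining 1/2 : 1/4 gives weights 2/3, 1/3 on U, V.
Q = (2/3)·(12, -3/2) + (1/3)·(9, -9) = (11, -4).

(11, -4)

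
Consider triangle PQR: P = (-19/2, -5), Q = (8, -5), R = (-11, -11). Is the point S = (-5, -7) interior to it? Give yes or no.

Barycentric coordinates of S: (8/21, 2/7, 1/3).
The three coordinates are positive, positive, positive; a point is interior exactly when all three are positive.

yes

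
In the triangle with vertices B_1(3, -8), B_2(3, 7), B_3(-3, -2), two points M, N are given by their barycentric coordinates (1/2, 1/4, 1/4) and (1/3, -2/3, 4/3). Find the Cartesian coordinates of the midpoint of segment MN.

Barycentric coordinates of the midpoint are the average: (5/12, -5/24, 19/24).
Converting: (5/12)·B_1 + (-5/24)·B_2 + (19/24)·B_3 = (-7/4, -51/8).

(-7/4, -51/8)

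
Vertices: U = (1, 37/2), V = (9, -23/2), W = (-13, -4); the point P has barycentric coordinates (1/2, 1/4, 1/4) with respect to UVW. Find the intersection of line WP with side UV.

(11/3, 17/2)

Line WP meets UV where the W-coordinate vanishes; zeroing P's W-weight and renormalizing leaves U, V-weights 1/2 : 1/4 → (2/3, 1/3).
So Q = (2/3)·U + (1/3)·V = (11/3, 17/2).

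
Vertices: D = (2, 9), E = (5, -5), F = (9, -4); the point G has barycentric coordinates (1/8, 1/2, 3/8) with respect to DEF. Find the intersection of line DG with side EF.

(47/7, -32/7)

Line DG meets EF where the D-coordinate vanishes; zeroing G's D-weight and renormalizing leaves E, F-weights 1/2 : 3/8 → (4/7, 3/7).
So H = (4/7)·E + (3/7)·F = (47/7, -32/7).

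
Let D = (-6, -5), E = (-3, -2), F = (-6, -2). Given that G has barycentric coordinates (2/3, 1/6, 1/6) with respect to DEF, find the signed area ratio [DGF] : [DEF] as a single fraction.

The signed ratio [DGF]/[DEF] equals the barycentric coordinate of G at vertex E, which is 1/6.

1/6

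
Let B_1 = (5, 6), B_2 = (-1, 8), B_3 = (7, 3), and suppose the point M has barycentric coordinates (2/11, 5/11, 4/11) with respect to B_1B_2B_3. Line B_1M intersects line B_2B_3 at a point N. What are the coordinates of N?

Line B_1M meets B_2B_3 where the B_1-coordinate vanishes; zeroing M's B_1-weight and renormalizing leaves B_2, B_3-weights 5/11 : 4/11 → (5/9, 4/9).
So N = (5/9)·B_2 + (4/9)·B_3 = (23/9, 52/9).

(23/9, 52/9)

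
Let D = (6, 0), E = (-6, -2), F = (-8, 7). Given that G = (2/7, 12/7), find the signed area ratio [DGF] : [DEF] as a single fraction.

[DEF] = ½·(6·(-2−7) + (-6)·(7−0) + (-8)·(0−(-2))) = ½·(-54 − 42 − 16) = -56.
[DGF] = ½·(6·(12/7−7) + (2/7)·(7−0) + (-8)·(0−(12/7))) = ½·(-222/7 + 2 + 96/7) = -8, so the ratio is (-8)/(-56) = 1/7.

1/7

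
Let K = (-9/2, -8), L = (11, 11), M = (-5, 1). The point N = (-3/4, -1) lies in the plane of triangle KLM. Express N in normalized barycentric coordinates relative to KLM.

Signed area of the reference triangle: [KLM] = ½·((-9/2)·(11−1) + 11·(1−(-8)) + (-5)·(-8−11)) = ½·(-45 + 99 + 95) = 149/2.
[NLM] = ½·((-3/4)·(11−1) + 11·(1−(-1)) + (-5)·(-1−11)) = ½·(-15/2 + 22 + 60) = 149/4, so the K-coordinate is (149/4)/(149/2) = 1/2.
[KNM] = ½·((-9/2)·(-1−1) + (-3/4)·(1−(-8)) + (-5)·(-8−(-1))) = ½·(9 − 27/4 + 35) = 149/8, so the L-coordinate is 1/4.
[KLN] = ½·((-9/2)·(11−(-1)) + 11·(-1−(-8)) + (-3/4)·(-8−11)) = ½·(-54 + 77 + 57/4) = 149/8, so the M-coordinate is 1/4.

(1/2, 1/4, 1/4)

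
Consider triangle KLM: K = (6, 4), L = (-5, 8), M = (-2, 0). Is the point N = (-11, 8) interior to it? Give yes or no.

Barycentric coordinates of N: (-12/19, 25/19, 6/19).
The three coordinates are negative, positive, positive; a point is interior exactly when all three are positive.

no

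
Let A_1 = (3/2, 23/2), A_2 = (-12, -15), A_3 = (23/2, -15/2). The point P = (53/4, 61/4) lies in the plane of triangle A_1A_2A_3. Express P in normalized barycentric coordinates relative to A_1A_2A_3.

Signed area of the reference triangle: [A_1A_2A_3] = ½·((3/2)·(-15−(-15/2)) + (-12)·(-15/2−(23/2)) + (23/2)·(23/2−(-15))) = ½·(-45/4 + 228 + 1219/4) = 1043/4.
[PA_2A_3] = ½·((53/4)·(-15−(-15/2)) + (-12)·(-15/2−(61/4)) + (23/2)·(61/4−(-15))) = ½·(-795/8 + 273 + 2783/8) = 1043/4, so the A_1-coordinate is (1043/4)/(1043/4) = 1.
[A_1PA_3] = ½·((3/2)·(61/4−(-15/2)) + (53/4)·(-15/2−(23/2)) + (23/2)·(23/2−(61/4))) = ½·(273/8 − 1007/4 − 345/8) = -1043/8, so the A_2-coordinate is -1/2.
[A_1A_2P] = ½·((3/2)·(-15−(61/4)) + (-12)·(61/4−(23/2)) + (53/4)·(23/2−(-15))) = ½·(-363/8 − 45 + 2809/8) = 1043/8, so the A_3-coordinate is 1/2.
Check: 1 − 1/2 + 1/2 = 1.

(1, -1/2, 1/2)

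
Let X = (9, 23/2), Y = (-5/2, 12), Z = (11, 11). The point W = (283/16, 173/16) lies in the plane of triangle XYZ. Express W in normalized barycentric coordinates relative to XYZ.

(7/8, -5/8, 3/4)

Signed area of the reference triangle: [XYZ] = ½·(9·(12−11) + (-5/2)·(11−(23/2)) + 11·(23/2−12)) = ½·(9 + 5/4 − 11/2) = 19/8.
[WYZ] = ½·((283/16)·(12−11) + (-5/2)·(11−(173/16)) + 11·(173/16−12)) = ½·(283/16 − 15/32 − 209/16) = 133/64, so the X-coordinate is (133/64)/(19/8) = 7/8.
[XWZ] = ½·(9·(173/16−11) + (283/16)·(11−(23/2)) + 11·(23/2−(173/16))) = ½·(-27/16 − 283/32 + 121/16) = -95/64, so the Y-coordinate is -5/8.
[XYW] = ½·(9·(12−(173/16)) + (-5/2)·(173/16−(23/2)) + (283/16)·(23/2−12)) = ½·(171/16 + 55/32 − 283/32) = 57/32, so the Z-coordinate is 3/4.
Check: 7/8 − 5/8 + 3/4 = 1.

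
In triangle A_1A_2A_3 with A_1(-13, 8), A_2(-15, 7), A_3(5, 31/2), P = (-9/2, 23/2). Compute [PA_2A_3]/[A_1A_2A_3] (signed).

[A_1A_2A_3] = ½·((-13)·(7−(31/2)) + (-15)·(31/2−8) + 5·(8−7)) = ½·(221/2 − 225/2 + 5) = 3/2.
[PA_2A_3] = ½·((-9/2)·(7−(31/2)) + (-15)·(31/2−(23/2)) + 5·(23/2−7)) = ½·(153/4 − 60 + 45/2) = 3/8, so the ratio is (3/8)/(3/2) = 1/4.

1/4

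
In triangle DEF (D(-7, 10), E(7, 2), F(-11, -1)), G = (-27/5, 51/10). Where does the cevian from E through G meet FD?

(-17/2, 47/8)

Barycentric coordinates of G with respect to DEF: (1/2, 1/5, 3/10).
On side FD the E-coordinate is zero; dropping G's E-weight 1/5 and renormalizing the remaining 3/10 : 1/2 gives weights 3/8, 5/8 on F, D.
H = (3/8)·(-11, -1) + (5/8)·(-7, 10) = (-17/2, 47/8).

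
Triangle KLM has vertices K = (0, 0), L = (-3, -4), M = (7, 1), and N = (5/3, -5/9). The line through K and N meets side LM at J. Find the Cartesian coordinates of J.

(3, -1)

Barycentric coordinates of N with respect to KLM: (4/9, 2/9, 1/3).
On side LM the K-coordinate is zero; dropping N's K-weight 4/9 and renormalizing the remaining 2/9 : 1/3 gives weights 2/5, 3/5 on L, M.
J = (2/5)·(-3, -4) + (3/5)·(7, 1) = (3, -1).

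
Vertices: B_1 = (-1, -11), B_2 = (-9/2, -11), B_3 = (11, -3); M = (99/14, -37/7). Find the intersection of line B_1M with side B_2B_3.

(101/12, -13/3)

Barycentric coordinates of M with respect to B_1B_2B_3: (1/7, 1/7, 5/7).
On side B_2B_3 the B_1-coordinate is zero; dropping M's B_1-weight 1/7 and renormalizing the remaining 1/7 : 5/7 gives weights 1/6, 5/6 on B_2, B_3.
N = (1/6)·(-9/2, -11) + (5/6)·(11, -3) = (101/12, -13/3).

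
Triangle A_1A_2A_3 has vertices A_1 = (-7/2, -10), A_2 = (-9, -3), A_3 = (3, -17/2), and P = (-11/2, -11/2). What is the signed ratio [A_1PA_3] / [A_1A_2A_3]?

[A_1A_2A_3] = ½·((-7/2)·(-3−(-17/2)) + (-9)·(-17/2−(-10)) + 3·(-10−(-3))) = ½·(-77/4 − 27/2 − 21) = -215/8.
[A_1PA_3] = ½·((-7/2)·(-11/2−(-17/2)) + (-11/2)·(-17/2−(-10)) + 3·(-10−(-11/2))) = ½·(-21/2 − 33/4 − 27/2) = -129/8, so the ratio is (-129/8)/(-215/8) = 3/5.

3/5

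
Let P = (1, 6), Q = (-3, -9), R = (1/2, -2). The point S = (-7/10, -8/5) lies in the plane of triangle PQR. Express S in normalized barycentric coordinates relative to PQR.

(2/5, 2/5, 1/5)

Signed area of the reference triangle: [PQR] = ½·(1·(-9−(-2)) + (-3)·(-2−6) + (1/2)·(6−(-9))) = ½·(-7 + 24 + 15/2) = 49/4.
[SQR] = ½·((-7/10)·(-9−(-2)) + (-3)·(-2−(-8/5)) + (1/2)·(-8/5−(-9))) = ½·(49/10 + 6/5 + 37/10) = 49/10, so the P-coordinate is (49/10)/(49/4) = 2/5.
[PSR] = ½·(1·(-8/5−(-2)) + (-7/10)·(-2−6) + (1/2)·(6−(-8/5))) = ½·(2/5 + 28/5 + 19/5) = 49/10, so the Q-coordinate is 2/5.
[PQS] = ½·(1·(-9−(-8/5)) + (-3)·(-8/5−6) + (-7/10)·(6−(-9))) = ½·(-37/5 + 114/5 − 21/2) = 49/20, so the R-coordinate is 1/5.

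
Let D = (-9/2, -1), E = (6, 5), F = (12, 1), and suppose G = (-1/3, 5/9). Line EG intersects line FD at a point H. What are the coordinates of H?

(-15/7, -5/7)

Barycentric coordinates of G with respect to DEF: (2/3, 2/9, 1/9).
On side FD the E-coordinate is zero; dropping G's E-weight 2/9 and renormalizing the remaining 1/9 : 2/3 gives weights 1/7, 6/7 on F, D.
H = (1/7)·(12, 1) + (6/7)·(-9/2, -1) = (-15/7, -5/7).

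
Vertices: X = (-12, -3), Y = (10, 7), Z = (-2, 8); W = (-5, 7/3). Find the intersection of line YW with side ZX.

Barycentric coordinates of W with respect to XYZ: (1/2, 1/6, 1/3).
On side ZX the Y-coordinate is zero; dropping W's Y-weight 1/6 and renormalizing the remaining 1/3 : 1/2 gives weights 2/5, 3/5 on Z, X.
V = (2/5)·(-2, 8) + (3/5)·(-12, -3) = (-8, 7/5).

(-8, 7/5)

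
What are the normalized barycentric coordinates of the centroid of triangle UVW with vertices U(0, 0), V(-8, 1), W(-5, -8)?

(1/3, 1/3, 1/3)

The centroid is the average of the vertices, so each weight is 1/3.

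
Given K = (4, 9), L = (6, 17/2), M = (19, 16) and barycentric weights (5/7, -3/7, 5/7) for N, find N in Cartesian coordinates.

N = (5/7)·K + (-3/7)·L + (5/7)·M.
x-coordinate: (5/7)·4 + (-3/7)·6 + (5/7)·19 = 97/7.
y-coordinate: (5/7)·9 + (-3/7)·(17/2) + (5/7)·16 = 199/14.

(97/7, 199/14)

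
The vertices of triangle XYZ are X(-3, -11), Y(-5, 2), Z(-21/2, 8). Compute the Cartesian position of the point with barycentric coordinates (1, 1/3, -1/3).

W = 1·X + (1/3)·Y + (-1/3)·Z.
x-coordinate: 1·(-3) + (1/3)·(-5) + (-1/3)·(-21/2) = -7/6.
y-coordinate: 1·(-11) + (1/3)·2 + (-1/3)·8 = -13.

(-7/6, -13)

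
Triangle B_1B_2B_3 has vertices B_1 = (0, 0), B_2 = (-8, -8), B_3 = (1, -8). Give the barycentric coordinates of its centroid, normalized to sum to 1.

The centroid is the average of the vertices, so each weight is 1/3.

(1/3, 1/3, 1/3)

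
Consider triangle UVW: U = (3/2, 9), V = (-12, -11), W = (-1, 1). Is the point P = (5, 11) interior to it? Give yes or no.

no

Barycentric coordinates of P: (19/29, -23/58, 43/58).
The three coordinates are positive, negative, positive; a point is interior exactly when all three are positive.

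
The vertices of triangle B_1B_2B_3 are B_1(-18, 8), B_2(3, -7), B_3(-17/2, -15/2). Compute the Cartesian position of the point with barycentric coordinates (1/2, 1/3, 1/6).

(-113/12, 5/12)

M = (1/2)·B_1 + (1/3)·B_2 + (1/6)·B_3.
x-coordinate: (1/2)·(-18) + (1/3)·3 + (1/6)·(-17/2) = -113/12.
y-coordinate: (1/2)·8 + (1/3)·(-7) + (1/6)·(-15/2) = 5/12.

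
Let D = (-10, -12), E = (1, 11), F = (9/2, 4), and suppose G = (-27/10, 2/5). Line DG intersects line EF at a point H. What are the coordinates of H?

(13/6, 26/3)

Barycentric coordinates of G with respect to DEF: (2/5, 2/5, 1/5).
On side EF the D-coordinate is zero; dropping G's D-weight 2/5 and renormalizing the remaining 2/5 : 1/5 gives weights 2/3, 1/3 on E, F.
H = (2/3)·(1, 11) + (1/3)·(9/2, 4) = (13/6, 26/3).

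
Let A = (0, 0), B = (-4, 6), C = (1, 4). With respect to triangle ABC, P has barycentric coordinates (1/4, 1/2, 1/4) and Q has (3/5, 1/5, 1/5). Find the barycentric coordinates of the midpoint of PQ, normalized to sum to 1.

Since both coordinate triples sum to 1, the midpoint's barycentrics are the componentwise average.
(1/4+3/5)/2 = 17/40; similarly 7/20 and 9/40.

(17/40, 7/20, 9/40)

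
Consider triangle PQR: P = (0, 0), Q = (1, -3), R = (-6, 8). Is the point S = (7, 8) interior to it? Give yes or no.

no

Barycentric coordinates of S: (143/10, -52/5, -29/10).
The three coordinates are positive, negative, negative; a point is interior exactly when all three are positive.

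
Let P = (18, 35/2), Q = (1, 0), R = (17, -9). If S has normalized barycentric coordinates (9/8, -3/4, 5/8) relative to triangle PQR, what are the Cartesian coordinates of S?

S = (9/8)·P + (-3/4)·Q + (5/8)·R.
x-coordinate: (9/8)·18 + (-3/4)·1 + (5/8)·17 = 241/8.
y-coordinate: (9/8)·(35/2) + (-3/4)·0 + (5/8)·(-9) = 225/16.

(241/8, 225/16)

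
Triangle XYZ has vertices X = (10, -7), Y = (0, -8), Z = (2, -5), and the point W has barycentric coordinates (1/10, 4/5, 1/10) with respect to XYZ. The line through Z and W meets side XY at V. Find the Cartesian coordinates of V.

Line ZW meets XY where the Z-coordinate vanishes; zeroing W's Z-weight and renormalizing leaves X, Y-weights 1/10 : 4/5 → (1/9, 8/9).
So V = (1/9)·X + (8/9)·Y = (10/9, -71/9).

(10/9, -71/9)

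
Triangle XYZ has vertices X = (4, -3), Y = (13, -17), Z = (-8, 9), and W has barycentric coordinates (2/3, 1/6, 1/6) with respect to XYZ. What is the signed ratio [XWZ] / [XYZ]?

The signed ratio [XWZ]/[XYZ] equals the barycentric coordinate of W at vertex Y, which is 1/6.

1/6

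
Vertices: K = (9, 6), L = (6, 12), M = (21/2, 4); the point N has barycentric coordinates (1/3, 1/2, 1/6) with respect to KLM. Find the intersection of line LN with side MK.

(19/2, 16/3)

Line LN meets MK where the L-coordinate vanishes; zeroing N's L-weight and renormalizing leaves M, K-weights 1/6 : 1/3 → (1/3, 2/3).
So J = (1/3)·M + (2/3)·K = (19/2, 16/3).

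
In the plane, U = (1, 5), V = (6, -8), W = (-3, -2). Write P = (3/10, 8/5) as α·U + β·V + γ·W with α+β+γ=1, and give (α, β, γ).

Signed area of the reference triangle: [UVW] = ½·(1·(-8−(-2)) + 6·(-2−5) + (-3)·(5−(-8))) = ½·(-6 − 42 − 39) = -87/2.
[PVW] = ½·((3/10)·(-8−(-2)) + 6·(-2−(8/5)) + (-3)·(8/5−(-8))) = ½·(-9/5 − 108/5 − 144/5) = -261/10, so the U-coordinate is (-261/10)/(-87/2) = 3/5.
[UPW] = ½·(1·(8/5−(-2)) + (3/10)·(-2−5) + (-3)·(5−(8/5))) = ½·(18/5 − 21/10 − 51/5) = -87/20, so the V-coordinate is 1/10.
[UVP] = ½·(1·(-8−(8/5)) + 6·(8/5−5) + (3/10)·(5−(-8))) = ½·(-48/5 − 102/5 + 39/10) = -261/20, so the W-coordinate is 3/10.
Check: 3/5 + 1/10 + 3/10 = 1.

(3/5, 1/10, 3/10)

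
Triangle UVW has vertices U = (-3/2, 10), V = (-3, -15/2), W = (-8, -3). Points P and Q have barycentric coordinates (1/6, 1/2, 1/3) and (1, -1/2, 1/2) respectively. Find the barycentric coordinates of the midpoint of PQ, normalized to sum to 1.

(7/12, 0, 5/12)

Since both coordinate triples sum to 1, the midpoint's barycentrics are the componentwise average.
(1/6+1)/2 = 7/12; similarly 0 and 5/12.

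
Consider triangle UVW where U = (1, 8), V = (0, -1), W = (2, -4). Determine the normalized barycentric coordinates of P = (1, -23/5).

(-1/5, 3/5, 3/5)

Signed area of the reference triangle: [UVW] = ½·(1·(-1−(-4)) + 0·(-4−8) + 2·(8−(-1))) = ½·(3 + 0 + 18) = 21/2.
[PVW] = ½·(1·(-1−(-4)) + 0·(-4−(-23/5)) + 2·(-23/5−(-1))) = ½·(3 + 0 − 36/5) = -21/10, so the U-coordinate is (-21/10)/(21/2) = -1/5.
[UPW] = ½·(1·(-23/5−(-4)) + 1·(-4−8) + 2·(8−(-23/5))) = ½·(-3/5 − 12 + 126/5) = 63/10, so the V-coordinate is 3/5.
[UVP] = ½·(1·(-1−(-23/5)) + 0·(-23/5−8) + 1·(8−(-1))) = ½·(18/5 + 0 + 9) = 63/10, so the W-coordinate is 3/5.
Check: -1/5 + 3/5 + 3/5 = 1.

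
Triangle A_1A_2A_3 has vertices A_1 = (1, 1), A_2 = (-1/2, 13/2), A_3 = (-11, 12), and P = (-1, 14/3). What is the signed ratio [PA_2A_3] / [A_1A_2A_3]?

4/9

[A_1A_2A_3] = ½·(1·(13/2−12) + (-1/2)·(12−1) + (-11)·(1−(13/2))) = ½·(-11/2 − 11/2 + 121/2) = 99/4.
[PA_2A_3] = ½·((-1)·(13/2−12) + (-1/2)·(12−(14/3)) + (-11)·(14/3−(13/2))) = ½·(11/2 − 11/3 + 121/6) = 11, so the ratio is 11/(99/4) = 4/9.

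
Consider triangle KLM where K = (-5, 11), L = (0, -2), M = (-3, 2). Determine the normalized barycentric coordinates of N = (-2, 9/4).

Signed area of the reference triangle: [KLM] = ½·((-5)·(-2−2) + 0·(2−11) + (-3)·(11−(-2))) = ½·(20 + 0 − 39) = -19/2.
[NLM] = ½·((-2)·(-2−2) + 0·(2−(9/4)) + (-3)·(9/4−(-2))) = ½·(8 + 0 − 51/4) = -19/8, so the K-coordinate is (-19/8)/(-19/2) = 1/4.
[KNM] = ½·((-5)·(9/4−2) + (-2)·(2−11) + (-3)·(11−(9/4))) = ½·(-5/4 + 18 − 105/4) = -19/4, so the L-coordinate is 1/2.
[KLN] = ½·((-5)·(-2−(9/4)) + 0·(9/4−11) + (-2)·(11−(-2))) = ½·(85/4 + 0 − 26) = -19/8, so the M-coordinate is 1/4.

(1/4, 1/2, 1/4)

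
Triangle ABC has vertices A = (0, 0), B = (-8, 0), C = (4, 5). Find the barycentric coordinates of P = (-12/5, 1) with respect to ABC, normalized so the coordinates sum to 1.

(2/5, 2/5, 1/5)

Signed area of the reference triangle: [ABC] = ½·(0·(0−5) + (-8)·(5−0) + 4·(0−0)) = ½·(0 − 40 + 0) = -20.
[PBC] = ½·((-12/5)·(0−5) + (-8)·(5−1) + 4·(1−0)) = ½·(12 − 32 + 4) = -8, so the A-coordinate is (-8)/(-20) = 2/5.
[APC] = ½·(0·(1−5) + (-12/5)·(5−0) + 4·(0−1)) = ½·(0 − 12 − 4) = -8, so the B-coordinate is 2/5.
[ABP] = ½·(0·(0−1) + (-8)·(1−0) + (-12/5)·(0−0)) = ½·(0 − 8 + 0) = -4, so the C-coordinate is 1/5.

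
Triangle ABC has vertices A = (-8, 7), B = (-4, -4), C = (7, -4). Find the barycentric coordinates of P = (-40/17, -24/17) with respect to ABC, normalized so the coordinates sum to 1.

(4/17, 9/17, 4/17)

Signed area of the reference triangle: [ABC] = ½·((-8)·(-4−(-4)) + (-4)·(-4−7) + 7·(7−(-4))) = ½·(0 + 44 + 77) = 121/2.
[PBC] = ½·((-40/17)·(-4−(-4)) + (-4)·(-4−(-24/17)) + 7·(-24/17−(-4))) = ½·(0 + 176/17 + 308/17) = 242/17, so the A-coordinate is (242/17)/(121/2) = 4/17.
[APC] = ½·((-8)·(-24/17−(-4)) + (-40/17)·(-4−7) + 7·(7−(-24/17))) = ½·(-352/17 + 440/17 + 1001/17) = 1089/34, so the B-coordinate is 9/17.
[ABP] = ½·((-8)·(-4−(-24/17)) + (-4)·(-24/17−7) + (-40/17)·(7−(-4))) = ½·(352/17 + 572/17 − 440/17) = 242/17, so the C-coordinate is 4/17.
Check: 4/17 + 9/17 + 4/17 = 1.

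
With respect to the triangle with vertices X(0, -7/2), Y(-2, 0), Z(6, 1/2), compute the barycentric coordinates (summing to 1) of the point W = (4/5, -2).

Signed area of the reference triangle: [XYZ] = ½·(0·(0−(1/2)) + (-2)·(1/2−(-7/2)) + 6·(-7/2−0)) = ½·(0 − 8 − 21) = -29/2.
[WYZ] = ½·((4/5)·(0−(1/2)) + (-2)·(1/2−(-2)) + 6·(-2−0)) = ½·(-2/5 − 5 − 12) = -87/10, so the X-coordinate is (-87/10)/(-29/2) = 3/5.
[XWZ] = ½·(0·(-2−(1/2)) + (4/5)·(1/2−(-7/2)) + 6·(-7/2−(-2))) = ½·(0 + 16/5 − 9) = -29/10, so the Y-coordinate is 1/5.
[XYW] = ½·(0·(0−(-2)) + (-2)·(-2−(-7/2)) + (4/5)·(-7/2−0)) = ½·(0 − 3 − 14/5) = -29/10, so the Z-coordinate is 1/5.
Check: 3/5 + 1/5 + 1/5 = 1.

(3/5, 1/5, 1/5)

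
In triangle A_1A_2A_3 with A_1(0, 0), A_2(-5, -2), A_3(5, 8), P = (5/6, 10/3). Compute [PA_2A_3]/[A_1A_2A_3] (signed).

[A_1A_2A_3] = ½·(0·(-2−8) + (-5)·(8−0) + 5·(0−(-2))) = ½·(0 − 40 + 10) = -15.
[PA_2A_3] = ½·((5/6)·(-2−8) + (-5)·(8−(10/3)) + 5·(10/3−(-2))) = ½·(-25/3 − 70/3 + 80/3) = -5/2, so the ratio is (-5/2)/(-15) = 1/6.

1/6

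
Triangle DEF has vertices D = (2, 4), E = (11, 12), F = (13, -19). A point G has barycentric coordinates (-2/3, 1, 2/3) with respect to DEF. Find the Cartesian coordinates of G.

(55/3, -10/3)

G = (-2/3)·D + 1·E + (2/3)·F.
x-coordinate: (-2/3)·2 + 1·11 + (2/3)·13 = 55/3.
y-coordinate: (-2/3)·4 + 1·12 + (2/3)·(-19) = -10/3.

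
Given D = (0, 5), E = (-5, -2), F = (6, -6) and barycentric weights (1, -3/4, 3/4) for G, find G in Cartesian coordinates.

(33/4, 2)

G = 1·D + (-3/4)·E + (3/4)·F.
x-coordinate: 1·0 + (-3/4)·(-5) + (3/4)·6 = 33/4.
y-coordinate: 1·5 + (-3/4)·(-2) + (3/4)·(-6) = 2.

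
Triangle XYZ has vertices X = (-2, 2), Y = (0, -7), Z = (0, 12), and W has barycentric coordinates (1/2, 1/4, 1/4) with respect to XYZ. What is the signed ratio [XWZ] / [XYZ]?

The signed ratio [XWZ]/[XYZ] equals the barycentric coordinate of W at vertex Y, which is 1/4.

1/4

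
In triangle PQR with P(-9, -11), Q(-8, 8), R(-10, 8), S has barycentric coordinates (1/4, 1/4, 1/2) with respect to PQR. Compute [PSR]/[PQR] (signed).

The signed ratio [PSR]/[PQR] equals the barycentric coordinate of S at vertex Q, which is 1/4.

1/4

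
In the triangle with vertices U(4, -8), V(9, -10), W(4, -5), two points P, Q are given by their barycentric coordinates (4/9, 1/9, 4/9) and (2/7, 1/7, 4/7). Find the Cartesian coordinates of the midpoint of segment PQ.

(292/63, -424/63)

Barycentric coordinates of the midpoint are the average: (23/63, 8/63, 32/63).
Converting: (23/63)·U + (8/63)·V + (32/63)·W = (292/63, -424/63).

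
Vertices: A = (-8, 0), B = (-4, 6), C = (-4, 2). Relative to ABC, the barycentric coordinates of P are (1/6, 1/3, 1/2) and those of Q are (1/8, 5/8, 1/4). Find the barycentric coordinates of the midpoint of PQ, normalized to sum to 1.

(7/48, 23/48, 3/8)

Since both coordinate triples sum to 1, the midpoint's barycentrics are the componentwise average.
(1/6+1/8)/2 = 7/48; similarly 23/48 and 3/8.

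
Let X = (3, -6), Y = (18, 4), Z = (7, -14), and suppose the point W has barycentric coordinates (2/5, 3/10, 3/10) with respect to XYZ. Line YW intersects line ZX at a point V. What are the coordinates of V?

Line YW meets ZX where the Y-coordinate vanishes; zeroing W's Y-weight and renormalizing leaves Z, X-weights 3/10 : 2/5 → (3/7, 4/7).
So V = (3/7)·Z + (4/7)·X = (33/7, -66/7).

(33/7, -66/7)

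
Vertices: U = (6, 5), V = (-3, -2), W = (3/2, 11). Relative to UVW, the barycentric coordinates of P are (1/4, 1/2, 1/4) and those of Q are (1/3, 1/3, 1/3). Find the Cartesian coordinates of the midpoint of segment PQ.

(15/16, 23/6)

Barycentric coordinates of the midpoint are the average: (7/24, 5/12, 7/24).
Converting: (7/24)·U + (5/12)·V + (7/24)·W = (15/16, 23/6).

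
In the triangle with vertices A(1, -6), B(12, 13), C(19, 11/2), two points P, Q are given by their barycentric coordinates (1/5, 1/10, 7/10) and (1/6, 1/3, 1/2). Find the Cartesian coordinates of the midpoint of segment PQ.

(851/60, 301/60)

Barycentric coordinates of the midpoint are the average: (11/60, 13/60, 3/5).
Converting: (11/60)·A + (13/60)·B + (3/5)·C = (851/60, 301/60).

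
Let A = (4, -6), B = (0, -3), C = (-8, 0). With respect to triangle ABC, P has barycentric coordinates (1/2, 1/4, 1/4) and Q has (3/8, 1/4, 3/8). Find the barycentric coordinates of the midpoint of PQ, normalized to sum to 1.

(7/16, 1/4, 5/16)

Since both coordinate triples sum to 1, the midpoint's barycentrics are the componentwise average.
(1/2+3/8)/2 = 7/16; similarly 1/4 and 5/16.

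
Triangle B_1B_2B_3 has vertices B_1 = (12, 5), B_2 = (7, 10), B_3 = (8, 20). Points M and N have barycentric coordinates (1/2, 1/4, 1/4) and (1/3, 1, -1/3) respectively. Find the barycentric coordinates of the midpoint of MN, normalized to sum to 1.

Since both coordinate triples sum to 1, the midpoint's barycentrics are the componentwise average.
(1/2+1/3)/2 = 5/12; similarly 5/8 and -1/24.

(5/12, 5/8, -1/24)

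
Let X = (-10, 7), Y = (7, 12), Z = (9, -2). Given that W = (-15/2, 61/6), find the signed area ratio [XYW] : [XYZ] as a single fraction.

-1/6

[XYZ] = ½·((-10)·(12−(-2)) + 7·(-2−7) + 9·(7−12)) = ½·(-140 − 63 − 45) = -124.
[XYW] = ½·((-10)·(12−(61/6)) + 7·(61/6−7) + (-15/2)·(7−12)) = ½·(-55/3 + 133/6 + 75/2) = 62/3, so the ratio is (62/3)/(-124) = -1/6.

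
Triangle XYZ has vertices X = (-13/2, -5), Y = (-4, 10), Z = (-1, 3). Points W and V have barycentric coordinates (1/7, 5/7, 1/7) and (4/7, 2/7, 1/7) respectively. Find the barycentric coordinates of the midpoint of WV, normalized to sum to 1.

Since both coordinate triples sum to 1, the midpoint's barycentrics are the componentwise average.
(1/7+4/7)/2 = 5/14; similarly 1/2 and 1/7.

(5/14, 1/2, 1/7)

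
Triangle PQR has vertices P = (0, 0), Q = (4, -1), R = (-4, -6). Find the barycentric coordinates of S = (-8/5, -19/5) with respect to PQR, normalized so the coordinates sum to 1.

Signed area of the reference triangle: [PQR] = ½·(0·(-1−(-6)) + 4·(-6−0) + (-4)·(0−(-1))) = ½·(0 − 24 − 4) = -14.
[SQR] = ½·((-8/5)·(-1−(-6)) + 4·(-6−(-19/5)) + (-4)·(-19/5−(-1))) = ½·(-8 − 44/5 + 56/5) = -14/5, so the P-coordinate is (-14/5)/(-14) = 1/5.
[PSR] = ½·(0·(-19/5−(-6)) + (-8/5)·(-6−0) + (-4)·(0−(-19/5))) = ½·(0 + 48/5 − 76/5) = -14/5, so the Q-coordinate is 1/5.
[PQS] = ½·(0·(-1−(-19/5)) + 4·(-19/5−0) + (-8/5)·(0−(-1))) = ½·(0 − 76/5 − 8/5) = -42/5, so the R-coordinate is 3/5.
Check: 1/5 + 1/5 + 3/5 = 1.

(1/5, 1/5, 3/5)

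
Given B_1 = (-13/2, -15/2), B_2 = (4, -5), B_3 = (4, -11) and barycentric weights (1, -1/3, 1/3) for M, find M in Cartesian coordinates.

(-13/2, -19/2)

M = 1·B_1 + (-1/3)·B_2 + (1/3)·B_3.
x-coordinate: 1·(-13/2) + (-1/3)·4 + (1/3)·4 = -13/2.
y-coordinate: 1·(-15/2) + (-1/3)·(-5) + (1/3)·(-11) = -19/2.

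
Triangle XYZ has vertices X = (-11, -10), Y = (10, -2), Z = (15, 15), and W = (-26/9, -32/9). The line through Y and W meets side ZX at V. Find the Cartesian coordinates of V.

(-9/2, -15/4)

Barycentric coordinates of W with respect to XYZ: (2/3, 1/9, 2/9).
On side ZX the Y-coordinate is zero; dropping W's Y-weight 1/9 and renormalizing the remaining 2/9 : 2/3 gives weights 1/4, 3/4 on Z, X.
V = (1/4)·(15, 15) + (3/4)·(-11, -10) = (-9/2, -15/4).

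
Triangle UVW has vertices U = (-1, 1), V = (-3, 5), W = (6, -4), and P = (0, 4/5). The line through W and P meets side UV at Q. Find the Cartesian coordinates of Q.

(-3/2, 2)

Barycentric coordinates of P with respect to UVW: (3/5, 1/5, 1/5).
On side UV the W-coordinate is zero; dropping P's W-weight 1/5 and renormalizing the remaining 3/5 : 1/5 gives weights 3/4, 1/4 on U, V.
Q = (3/4)·(-1, 1) + (1/4)·(-3, 5) = (-3/2, 2).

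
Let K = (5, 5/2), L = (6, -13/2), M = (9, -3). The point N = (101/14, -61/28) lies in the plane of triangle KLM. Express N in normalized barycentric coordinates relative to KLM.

(2/7, 3/14, 1/2)

Signed area of the reference triangle: [KLM] = ½·(5·(-13/2−(-3)) + 6·(-3−(5/2)) + 9·(5/2−(-13/2))) = ½·(-35/2 − 33 + 81) = 61/4.
[NLM] = ½·((101/14)·(-13/2−(-3)) + 6·(-3−(-61/28)) + 9·(-61/28−(-13/2))) = ½·(-101/4 − 69/14 + 1089/28) = 61/14, so the K-coordinate is (61/14)/(61/4) = 2/7.
[KNM] = ½·(5·(-61/28−(-3)) + (101/14)·(-3−(5/2)) + 9·(5/2−(-61/28))) = ½·(115/28 − 1111/28 + 1179/28) = 183/56, so the L-coordinate is 3/14.
[KLN] = ½·(5·(-13/2−(-61/28)) + 6·(-61/28−(5/2)) + (101/14)·(5/2−(-13/2))) = ½·(-605/28 − 393/14 + 909/14) = 61/8, so the M-coordinate is 1/2.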